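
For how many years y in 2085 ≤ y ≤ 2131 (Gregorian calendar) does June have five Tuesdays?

June has 30 days; it has five Tuesdays when Tuesday falls among the first (month-length − 28) days — i.e. when June 1 is one of Tuesday/Monday.
June 1 by year: 2085:Fri 2086:Sat 2087:Sun 2088:Tue✓ 2089:Wed 2090:Thu 2091:Fri 2092:Sun 2093:Mon✓ 2094:Tue✓ 2095:Wed 2096:Fri 2097:Sat 2098:Sun 2099:Mon✓ …(17 more)… 2117:Tue✓ 2118:Wed 2119:Thu 2120:Sat 2121:Sun 2122:Mon✓ 2123:Tue✓ 2124:Thu 2125:Fri 2126:Sat 2127:Sun 2128:Tue✓ 2129:Wed 2130:Thu 2131:Fri
Years with five Tuesdays: 2088, 2093, 2094, 2099, 2100, 2105, 2106, 2111, 2116, 2117, 2122, 2123, 2128 → 13.

13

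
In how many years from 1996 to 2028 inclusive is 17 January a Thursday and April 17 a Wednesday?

3

Check each year's weekday for 17 January and April 17:
  1996: Wed/Wed  1997: Fri/Thu  1998: Sat/Fri  1999: Sun/Sat  2000: Mon/Mon  2001: Wed/Tue  2002: Thu/Wed ✓  2003: Fri/Thu  2004: Sat/Sat  2005: Mon/Sun  2006: Tue/Mon  2007: Wed/Tue  2008: Thu/Thu  2009: Sat/Fri  …(5 more)…  2015: Sat/Fri  2016: Sun/Sun  2017: Tue/Mon  2018: Wed/Tue  2019: Thu/Wed ✓  2020: Fri/Fri  2021: Sun/Sat  2022: Mon/Sun  2023: Tue/Mon  2024: Wed/Wed  2025: Fri/Thu  2026: Sat/Fri  2027: Sun/Sat  2028: Mon/Mon
Both conditions hold in: 2002, 2013, 2019 — 3.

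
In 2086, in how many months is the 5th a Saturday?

Check the 5th of each month of 2086: Jan 5: Sat, Feb 5: Tue, Mar 5: Tue, Apr 5: Fri, May 5: Sun, Jun 5: Wed, Jul 5: Fri, Aug 5: Mon, Sep 5: Thu, Oct 5: Sat, Nov 5: Tue, Dec 5: Thu.
Saturday occurs in January, October — 2 months.

2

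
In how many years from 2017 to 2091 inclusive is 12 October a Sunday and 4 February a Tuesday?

Check each year's weekday for 12 October and 4 February:
  2017: Thu/Sat  2018: Fri/Sun  2019: Sat/Mon  2020: Mon/Tue  2021: Tue/Thu  2022: Wed/Fri  2023: Thu/Sat  2024: Sat/Sun  2025: Sun/Tue ✓  2026: Mon/Wed  2027: Tue/Thu  2028: Thu/Fri  2029: Fri/Sun  2030: Sat/Mon  …(47 more)…  2078: Wed/Fri  2079: Thu/Sat  2080: Sat/Sun  2081: Sun/Tue ✓  2082: Mon/Wed  2083: Tue/Thu  2084: Thu/Fri  2085: Fri/Sun  2086: Sat/Mon  2087: Sun/Tue ✓  2088: Tue/Wed  2089: Wed/Fri  2090: Thu/Sat  2091: Fri/Sun
Both conditions hold in: 2025, 2031, 2042, 2053, 2059, 2070, 2081, 2087 — 8.

8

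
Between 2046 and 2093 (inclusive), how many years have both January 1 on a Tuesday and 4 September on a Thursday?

Check each year's weekday for January 1 and 4 September:
  2046: Mon/Tue  2047: Tue/Wed  2048: Wed/Fri  2049: Fri/Sat  2050: Sat/Sun  2051: Sun/Mon  2052: Mon/Wed  2053: Wed/Thu  2054: Thu/Fri  2055: Fri/Sat  2056: Sat/Mon  2057: Mon/Tue  2058: Tue/Wed  2059: Wed/Thu  …(20 more)…  2080: Mon/Wed  2081: Wed/Thu  2082: Thu/Fri  2083: Fri/Sat  2084: Sat/Mon  2085: Mon/Tue  2086: Tue/Wed  2087: Wed/Thu  2088: Thu/Sat  2089: Sat/Sun  2090: Sun/Mon  2091: Mon/Tue  2092: Tue/Thu ✓  2093: Thu/Fri
Both conditions hold in: 2064, 2092 — 2.

2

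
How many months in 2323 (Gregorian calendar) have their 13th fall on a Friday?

2

Check the 13th of each month of 2323: Jan 13: Sat, Feb 13: Tue, Mar 13: Tue, Apr 13: Fri, May 13: Sun, Jun 13: Wed, Jul 13: Fri, Aug 13: Mon, Sep 13: Thu, Oct 13: Sat, Nov 13: Tue, Dec 13: Thu.
Friday occurs in April, July — 2 months.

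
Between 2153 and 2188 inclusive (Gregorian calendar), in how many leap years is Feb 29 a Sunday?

Leap years in 2153–2188: 9 of them.
Feb 29 weekday advances by 5 (mod 7) from one leap year to the next four years later (or differs when a century non-leap intervenes).
Leap-day weekdays: 2156:Sun✓ 2160:Fri 2164:Wed 2168:Mon 2172:Sat 2176:Thu 2180:Tue 2184:Sun✓ 2188:Fri
Sunday: 2156, 2184 → 2.

2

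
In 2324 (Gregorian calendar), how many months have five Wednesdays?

5

A month of length L has five Wednesdays iff its first Wednesday is on day ≤ L−28 (so day 1–3 in a 31-day month, 1–2 in a 30-day month, day 1 in a leap February).
Checking each month of 2324: Jan starts Tue (31d) ✓; Feb starts Fri (29d); Mar starts Sat (31d); Apr starts Tue (30d) ✓; May starts Thu (31d); Jun starts Sun (30d); Jul starts Tue (31d) ✓; Aug starts Fri (31d); Sep starts Mon (30d); Oct starts Wed (31d) ✓; Nov starts Sat (30d); Dec starts Mon (31d) ✓.
Five-Wednesday months: January, April, July, October, December → 5.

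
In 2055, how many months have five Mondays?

A month of length L has five Mondays iff its first Monday is on day ≤ L−28 (so day 1–3 in a 31-day month, 1–2 in a 30-day month, day 1 in a leap February).
Checking each month of 2055: Jan starts Fri (31d); Feb starts Mon (28d); Mar starts Mon (31d) ✓; Apr starts Thu (30d); May starts Sat (31d) ✓; Jun starts Tue (30d); Jul starts Thu (31d); Aug starts Sun (31d) ✓; Sep starts Wed (30d); Oct starts Fri (31d); Nov starts Mon (30d) ✓; Dec starts Wed (31d).
Five-Monday months: March, May, August, November → 4.

4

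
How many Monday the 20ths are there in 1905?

3

Check the 20th of each month of 1905: Jan 20: Fri, Feb 20: Mon, Mar 20: Mon, Apr 20: Thu, May 20: Sat, Jun 20: Tue, Jul 20: Thu, Aug 20: Sun, Sep 20: Wed, Oct 20: Fri, Nov 20: Mon, Dec 20: Wed.
Monday occurs in February, March, November — 3 months.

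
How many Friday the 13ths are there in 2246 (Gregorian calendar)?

Check the 13th of each month of 2246: Jan 13: Tue, Feb 13: Fri, Mar 13: Fri, Apr 13: Mon, May 13: Wed, Jun 13: Sat, Jul 13: Mon, Aug 13: Thu, Sep 13: Sun, Oct 13: Tue, Nov 13: Fri, Dec 13: Sun.
Friday occurs in February, March, November — 3 months.

3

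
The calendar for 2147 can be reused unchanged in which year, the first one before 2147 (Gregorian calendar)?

Two years share a calendar iff Jan 1 falls on the same weekday and both are leap or both are common. 2147: Jan 1 is Sunday, common year.
2146: Jan 1 Saturday, common
2145: Jan 1 Friday, common
2144: Jan 1 Wednesday, leap
2143: Jan 1 Tuesday, common
2142: Jan 1 Monday, common
2141: Jan 1 Sunday, common
2141 matches on both conditions.

2141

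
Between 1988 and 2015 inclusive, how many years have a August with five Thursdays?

August has 31 days; it has five Thursdays when Thursday falls among the first (month-length − 28) days — i.e. when August 1 is one of Thursday/Wednesday/Tuesday.
August 1 by year: 1988:Mon 1989:Tue✓ 1990:Wed✓ 1991:Thu✓ 1992:Sat 1993:Sun 1994:Mon 1995:Tue✓ 1996:Thu✓ 1997:Fri 1998:Sat 1999:Sun 2000:Tue✓ 2001:Wed✓ 2002:Thu✓ 2003:Fri 2004:Sun 2005:Mon 2006:Tue✓ 2007:Wed✓ 2008:Fri 2009:Sat 2010:Sun 2011:Mon 2012:Wed✓ 2013:Thu✓ 2014:Fri 2015:Sat
Years with five Thursdays: 1989, 1990, 1991, 1995, 1996, 2000, 2001, 2002, 2006, 2007, 2012, 2013 → 12.

12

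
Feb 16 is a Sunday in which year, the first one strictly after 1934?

From one year to the next, a fixed date's weekday advances by 1, or by 2 when a Feb 29 lies between the two dates.
1934: February 16 is Friday.
1935: Saturday (+1)
1936: Sunday (+1)
Feb 16 falls on a Sunday in 1936.

1936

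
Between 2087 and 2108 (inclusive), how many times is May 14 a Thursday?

Track May 14's weekday year by year (advancing +1, or +2 across a Feb 29):
  2087: Wed  2088: Fri (+2)  2089: Sat (+1)  2090: Sun (+1)  2091: Mon (+1)
  2092: Wed (+2)  2093: Thu (+1) ✓  2094: Fri (+1)  2095: Sat (+1)  2096: Mon (+2)
  2097: Tue (+1)  2098: Wed (+1)  2099: Thu (+1) ✓  2100: Fri (+1)  2101: Sat (+1)
  2102: Sun (+1)  2103: Mon (+1)  2104: Wed (+2)  2105: Thu (+1) ✓  2106: Fri (+1)
  2107: Sat (+1)  2108: Mon (+2)
Thursday years: 2093, 2099, 2105 — 3 in total.

3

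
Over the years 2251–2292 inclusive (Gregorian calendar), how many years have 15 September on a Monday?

Track 15 September's weekday year by year (advancing +1, or +2 across a Feb 29):
  2251: Mon ✓  2252: Wed (+2)  2253: Thu (+1)  2254: Fri (+1)  2255: Sat (+1)
  2256: Mon (+2) ✓  2257: Tue (+1)  2258: Wed (+1)  2259: Thu (+1)  2260: Sat (+2)
  2261: Sun (+1)  2262: Mon (+1) ✓  2263: Tue (+1)  2264: Thu (+2)  … (14 more years) …
  2279: Mon (+1) ✓  2280: Wed (+2)  2281: Thu (+1)  2282: Fri (+1)  2283: Sat (+1)
  2284: Mon (+2) ✓  2285: Tue (+1)  2286: Wed (+1)  2287: Thu (+1)  2288: Sat (+2)
  2289: Sun (+1)  2290: Mon (+1) ✓  2291: Tue (+1)  2292: Thu (+2)
Monday years: 2251, 2256, 2262, 2273, 2279, 2284, 2290 — 7 in total.

7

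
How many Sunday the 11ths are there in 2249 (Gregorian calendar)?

3

Check the 11th of each month of 2249: Jan 11: Thu, Feb 11: Sun, Mar 11: Sun, Apr 11: Wed, May 11: Fri, Jun 11: Mon, Jul 11: Wed, Aug 11: Sat, Sep 11: Tue, Oct 11: Thu, Nov 11: Sun, Dec 11: Tue.
Sunday occurs in February, March, November — 3 months.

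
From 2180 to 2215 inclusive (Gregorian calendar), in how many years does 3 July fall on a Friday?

5

Track 3 July's weekday year by year (advancing +1, or +2 across a Feb 29):
  2180: Mon  2181: Tue (+1)  2182: Wed (+1)  2183: Thu (+1)  2184: Sat (+2)
  2185: Sun (+1)  2186: Mon (+1)  2187: Tue (+1)  2188: Thu (+2)  2189: Fri (+1) ✓
  2190: Sat (+1)  2191: Sun (+1)  2192: Tue (+2)  2193: Wed (+1)  … (8 more years) …
  2202: Sat (+1)  2203: Sun (+1)  2204: Tue (+2)  2205: Wed (+1)  2206: Thu (+1)
  2207: Fri (+1) ✓  2208: Sun (+2)  2209: Mon (+1)  2210: Tue (+1)  2211: Wed (+1)
  2212: Fri (+2) ✓  2213: Sat (+1)  2214: Sun (+1)  2215: Mon (+1)
Friday years: 2189, 2195, 2201, 2207, 2212 — 5 in total.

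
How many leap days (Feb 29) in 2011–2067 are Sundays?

Leap years in 2011–2067: 14 of them.
Feb 29 weekday advances by 5 (mod 7) from one leap year to the next four years later (or differs when a century non-leap intervenes).
Leap-day weekdays: 2012:Wed 2016:Mon 2020:Sat 2024:Thu 2028:Tue 2032:Sun✓ 2036:Fri 2040:Wed 2044:Mon 2048:Sat 2052:Thu 2056:Tue 2060:Sun✓ 2064:Fri
Sunday: 2032, 2060 → 2.

2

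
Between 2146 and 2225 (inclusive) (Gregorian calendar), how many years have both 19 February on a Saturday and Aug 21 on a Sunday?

9

Check each year's weekday for 19 February and Aug 21:
  2146: Sat/Sun ✓  2147: Sun/Mon  2148: Mon/Wed  2149: Wed/Thu  2150: Thu/Fri  2151: Fri/Sat  2152: Sat/Mon  2153: Mon/Tue  2154: Tue/Wed  2155: Wed/Thu  2156: Thu/Sat  2157: Sat/Sun ✓  2158: Sun/Mon  2159: Mon/Tue  …(52 more)…  2212: Wed/Fri  2213: Fri/Sat  2214: Sat/Sun ✓  2215: Sun/Mon  2216: Mon/Wed  2217: Wed/Thu  2218: Thu/Fri  2219: Fri/Sat  2220: Sat/Mon  2221: Mon/Tue  2222: Tue/Wed  2223: Wed/Thu  2224: Thu/Sat  2225: Sat/Sun ✓
Both conditions hold in: 2146, 2157, 2163, 2174, 2185, 2191, 2203, 2214, 2225 — 9.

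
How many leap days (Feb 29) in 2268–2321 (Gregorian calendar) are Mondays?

Leap years in 2268–2321: 13 of them.
Feb 29 weekday advances by 5 (mod 7) from one leap year to the next four years later (or differs when a century non-leap intervenes).
Leap-day weekdays: 2268:Sat 2272:Thu 2276:Tue 2280:Sun 2284:Fri 2288:Wed 2292:Mon✓ 2296:Sat 2304:Mon✓ 2308:Sat 2312:Thu 2316:Tue 2320:Sun
Monday: 2292, 2304 → 2.

2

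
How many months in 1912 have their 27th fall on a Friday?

2

Check the 27th of each month of 1912: Jan 27: Sat, Feb 27: Tue, Mar 27: Wed, Apr 27: Sat, May 27: Mon, Jun 27: Thu, Jul 27: Sat, Aug 27: Tue, Sep 27: Fri, Oct 27: Sun, Nov 27: Wed, Dec 27: Fri.
Friday occurs in September, December — 2 months.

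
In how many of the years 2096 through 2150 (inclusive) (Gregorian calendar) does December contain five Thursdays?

December has 31 days; it has five Thursdays when Thursday falls among the first (month-length − 28) days — i.e. when December 1 is one of Thursday/Wednesday/Tuesday.
December 1 by year: 2096:Sat 2097:Sun 2098:Mon 2099:Tue✓ 2100:Wed✓ 2101:Thu✓ 2102:Fri 2103:Sat 2104:Mon 2105:Tue✓ 2106:Wed✓ 2107:Thu✓ 2108:Sat 2109:Sun 2110:Mon …(25 more)… 2136:Sat 2137:Sun 2138:Mon 2139:Tue✓ 2140:Thu✓ 2141:Fri 2142:Sat 2143:Sun 2144:Tue✓ 2145:Wed✓ 2146:Thu✓ 2147:Fri 2148:Sun 2149:Mon 2150:Tue✓
Years with five Thursdays: 2099, 2100, 2101, 2105, 2106, 2107, 2111, 2112, 2116, 2117, 2118, 2122, 2123, 2128, 2129, 2133, 2134, 2135, 2139, 2140, 2144, 2145, 2146, 2150 → 24.

24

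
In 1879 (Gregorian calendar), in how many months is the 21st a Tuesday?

Check the 21st of each month of 1879: Jan 21: Tue, Feb 21: Fri, Mar 21: Fri, Apr 21: Mon, May 21: Wed, Jun 21: Sat, Jul 21: Mon, Aug 21: Thu, Sep 21: Sun, Oct 21: Tue, Nov 21: Fri, Dec 21: Sun.
Tuesday occurs in January, October — 2 months.

2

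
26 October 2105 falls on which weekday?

January 1, 2105 is a Thursday.
October 26 is day 299 of the year, i.e. 298 days after Jan 1.
298 mod 7 = 4, so advance 4 weekdays from Thursday: Monday.

Monday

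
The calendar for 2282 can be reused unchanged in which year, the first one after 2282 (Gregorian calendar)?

Two years share a calendar iff Jan 1 falls on the same weekday and both are leap or both are common. 2282: Jan 1 is Sunday, common year.
2283: Jan 1 Monday, common
2284: Jan 1 Tuesday, leap
2285: Jan 1 Thursday, common
2286: Jan 1 Friday, common
2287: Jan 1 Saturday, common
2288: Jan 1 Sunday, leap
2289: Jan 1 Tuesday, common
2290: Jan 1 Wednesday, common
2291: Jan 1 Thursday, common
2292: Jan 1 Friday, leap
2293: Jan 1 Sunday, common
2293 matches on both conditions.

2293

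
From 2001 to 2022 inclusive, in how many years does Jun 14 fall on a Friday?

3

Track Jun 14's weekday year by year (advancing +1, or +2 across a Feb 29):
  2001: Thu  2002: Fri (+1) ✓  2003: Sat (+1)  2004: Mon (+2)  2005: Tue (+1)
  2006: Wed (+1)  2007: Thu (+1)  2008: Sat (+2)  2009: Sun (+1)  2010: Mon (+1)
  2011: Tue (+1)  2012: Thu (+2)  2013: Fri (+1) ✓  2014: Sat (+1)  2015: Sun (+1)
  2016: Tue (+2)  2017: Wed (+1)  2018: Thu (+1)  2019: Fri (+1) ✓  2020: Sun (+2)
  2021: Mon (+1)  2022: Tue (+1)
Friday years: 2002, 2013, 2019 — 3 in total.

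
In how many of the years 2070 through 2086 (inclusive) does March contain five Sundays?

8

March has 31 days; it has five Sundays when Sunday falls among the first (month-length − 28) days — i.e. when March 1 is one of Sunday/Saturday/Friday.
March 1 by year: 2070:Sat✓ 2071:Sun✓ 2072:Tue 2073:Wed 2074:Thu 2075:Fri✓ 2076:Sun✓ 2077:Mon 2078:Tue 2079:Wed 2080:Fri✓ 2081:Sat✓ 2082:Sun✓ 2083:Mon 2084:Wed 2085:Thu 2086:Fri✓
Years with five Sundays: 2070, 2071, 2075, 2076, 2080, 2081, 2082, 2086 → 8.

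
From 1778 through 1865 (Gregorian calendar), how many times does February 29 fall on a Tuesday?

3

Leap years in 1778–1865: 21 of them.
Feb 29 weekday advances by 5 (mod 7) from one leap year to the next four years later (or differs when a century non-leap intervenes).
Leap-day weekdays: 1780:Tue✓ 1784:Sun 1788:Fri 1792:Wed 1796:Mon 1804:Wed 1808:Mon 1812:Sat 1816:Thu 1820:Tue✓ 1824:Sun 1828:Fri 1832:Wed 1836:Mon 1840:Sat 1844:Thu 1848:Tue✓ 1852:Sun 1856:Fri 1860:Wed 1864:Mon
Tuesday: 1780, 1820, 1848 → 3.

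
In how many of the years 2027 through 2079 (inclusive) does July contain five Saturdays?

24

July has 31 days; it has five Saturdays when Saturday falls among the first (month-length − 28) days — i.e. when July 1 is one of Saturday/Friday/Thursday.
July 1 by year: 2027:Thu✓ 2028:Sat✓ 2029:Sun 2030:Mon 2031:Tue 2032:Thu✓ 2033:Fri✓ 2034:Sat✓ 2035:Sun 2036:Tue 2037:Wed 2038:Thu✓ 2039:Fri✓ 2040:Sun 2041:Mon …(23 more)… 2065:Wed 2066:Thu✓ 2067:Fri✓ 2068:Sun 2069:Mon 2070:Tue 2071:Wed 2072:Fri✓ 2073:Sat✓ 2074:Sun 2075:Mon 2076:Wed 2077:Thu✓ 2078:Fri✓ 2079:Sat✓
Years with five Saturdays: 2027, 2028, 2032, 2033, 2034, 2038, 2039, 2044, 2045, 2049, 2050, 2051, 2055, 2056, 2060, 2061, 2062, 2066, 2067, 2072, 2073, 2077, 2078, 2079 → 24.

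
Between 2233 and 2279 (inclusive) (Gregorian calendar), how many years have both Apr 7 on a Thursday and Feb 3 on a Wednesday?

Check each year's weekday for Apr 7 and Feb 3:
  2233: Sun/Sun  2234: Mon/Mon  2235: Tue/Tue  2236: Thu/Wed ✓  2237: Fri/Fri  2238: Sat/Sat  2239: Sun/Sun  2240: Tue/Mon  2241: Wed/Wed  2242: Thu/Thu  2243: Fri/Fri  2244: Sun/Sat  2245: Mon/Mon  2246: Tue/Tue  …(19 more)…  2266: Sat/Sat  2267: Sun/Sun  2268: Tue/Mon  2269: Wed/Wed  2270: Thu/Thu  2271: Fri/Fri  2272: Sun/Sat  2273: Mon/Mon  2274: Tue/Tue  2275: Wed/Wed  2276: Fri/Thu  2277: Sat/Sat  2278: Sun/Sun  2279: Mon/Mon
Both conditions hold in: 2236, 2264 — 2.

2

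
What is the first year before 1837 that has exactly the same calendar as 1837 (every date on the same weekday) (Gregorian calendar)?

Two years share a calendar iff Jan 1 falls on the same weekday and both are leap or both are common. 1837: Jan 1 is Sunday, common year.
1836: Jan 1 Friday, leap
1835: Jan 1 Thursday, common
1834: Jan 1 Wednesday, common
1833: Jan 1 Tuesday, common
1832: Jan 1 Sunday, leap
1831: Jan 1 Saturday, common
1830: Jan 1 Friday, common
1829: Jan 1 Thursday, common
1828: Jan 1 Tuesday, leap
1827: Jan 1 Monday, common
1826: Jan 1 Sunday, common
1826 matches on both conditions.

1826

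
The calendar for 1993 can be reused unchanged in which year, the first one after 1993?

1999

Two years share a calendar iff Jan 1 falls on the same weekday and both are leap or both are common. 1993: Jan 1 is Friday, common year.
1994: Jan 1 Saturday, common
1995: Jan 1 Sunday, common
1996: Jan 1 Monday, leap
1997: Jan 1 Wednesday, common
1998: Jan 1 Thursday, common
1999: Jan 1 Friday, common
1999 matches on both conditions.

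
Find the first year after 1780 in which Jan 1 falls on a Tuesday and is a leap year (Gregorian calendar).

Jan 1 advances by 2 weekdays after a leap year and by 1 after a common year.
1780: Jan 1 is Saturday (leap).
1781: Monday
1782: Tuesday
1783: Wednesday
1784: Thursday (leap)
1785: Saturday
1786: Sunday
1787: Monday
1788: Tuesday (leap)
1788 begins on a Tuesday and is a leap year.

1788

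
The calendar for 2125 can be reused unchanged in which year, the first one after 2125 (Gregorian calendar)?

Two years share a calendar iff Jan 1 falls on the same weekday and both are leap or both are common. 2125: Jan 1 is Monday, common year.
2126: Jan 1 Tuesday, common
2127: Jan 1 Wednesday, common
2128: Jan 1 Thursday, leap
2129: Jan 1 Saturday, common
2130: Jan 1 Sunday, common
2131: Jan 1 Monday, common
2131 matches on both conditions.

2131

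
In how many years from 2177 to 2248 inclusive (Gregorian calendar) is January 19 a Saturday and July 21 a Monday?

Check each year's weekday for January 19 and July 21:
  2177: Sun/Mon  2178: Mon/Tue  2179: Tue/Wed  2180: Wed/Fri  2181: Fri/Sat  2182: Sat/Sun  2183: Sun/Mon  2184: Mon/Wed  2185: Wed/Thu  2186: Thu/Fri  2187: Fri/Sat  2188: Sat/Mon ✓  2189: Mon/Tue  2190: Tue/Wed  …(44 more)…  2235: Mon/Tue  2236: Tue/Thu  2237: Thu/Fri  2238: Fri/Sat  2239: Sat/Sun  2240: Sun/Tue  2241: Tue/Wed  2242: Wed/Thu  2243: Thu/Fri  2244: Fri/Sun  2245: Sun/Mon  2246: Mon/Tue  2247: Tue/Wed  2248: Wed/Fri
Both conditions hold in: 2188, 2228 — 2.

2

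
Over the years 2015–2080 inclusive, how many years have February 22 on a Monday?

10

Track February 22's weekday year by year (advancing +1, or +2 across a Feb 29):
  2015: Sun  2016: Mon (+1) ✓  2017: Wed (+2)  2018: Thu (+1)  2019: Fri (+1)
  2020: Sat (+1)  2021: Mon (+2) ✓  2022: Tue (+1)  2023: Wed (+1)  2024: Thu (+1)
  2025: Sat (+2)  2026: Sun (+1)  2027: Mon (+1) ✓  2028: Tue (+1)  … (38 more years) …
  2067: Tue (+1)  2068: Wed (+1)  2069: Fri (+2)  2070: Sat (+1)  2071: Sun (+1)
  2072: Mon (+1) ✓  2073: Wed (+2)  2074: Thu (+1)  2075: Fri (+1)  2076: Sat (+1)
  2077: Mon (+2) ✓  2078: Tue (+1)  2079: Wed (+1)  2080: Thu (+1)
Monday years: 2016, 2021, 2027, 2038, 2044, 2049, 2055, 2066, 2072, 2077 — 10 in total.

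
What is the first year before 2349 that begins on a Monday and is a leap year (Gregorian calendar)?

Jan 1 advances by 2 weekdays after a leap year and by 1 after a common year.
2349: Jan 1 is Saturday.
2348: Thursday (leap)
2347: Wednesday
2346: Tuesday
2345: Monday
2344: Saturday (leap)
2343: Friday
2342: Thursday
2341: Wednesday
2340: Monday (leap)
2340 begins on a Monday and is a leap year.

2340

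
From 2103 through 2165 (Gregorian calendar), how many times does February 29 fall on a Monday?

Leap years in 2103–2165: 16 of them.
Feb 29 weekday advances by 5 (mod 7) from one leap year to the next four years later (or differs when a century non-leap intervenes).
Leap-day weekdays: 2104:Fri 2108:Wed 2112:Mon✓ 2116:Sat 2120:Thu 2124:Tue 2128:Sun 2132:Fri 2136:Wed 2140:Mon✓ 2144:Sat 2148:Thu 2152:Tue 2156:Sun 2160:Fri 2164:Wed
Monday: 2112, 2140 → 2.

2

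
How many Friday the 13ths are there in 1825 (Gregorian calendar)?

1

Check the 13th of each month of 1825: Jan 13: Thu, Feb 13: Sun, Mar 13: Sun, Apr 13: Wed, May 13: Fri, Jun 13: Mon, Jul 13: Wed, Aug 13: Sat, Sep 13: Tue, Oct 13: Thu, Nov 13: Sun, Dec 13: Tue.
Friday occurs in May — 1 month.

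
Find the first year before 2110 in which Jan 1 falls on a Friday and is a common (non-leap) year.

Jan 1 advances by 2 weekdays after a leap year and by 1 after a common year.
2110: Jan 1 is Wednesday.
2109: Tuesday
2108: Sunday (leap)
2107: Saturday
2106: Friday
2106 begins on a Friday and is a common year.

2106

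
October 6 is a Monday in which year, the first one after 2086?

From one year to the next, a fixed date's weekday advances by 1, or by 2 when a Feb 29 lies between the two dates.
2086: October 6 is Sunday.
2087: Monday (+1)
October 6 falls on a Monday in 2087.

2087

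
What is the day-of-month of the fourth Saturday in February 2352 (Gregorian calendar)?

February 1, 2352 is a Friday, so the first Saturday is the 2nd.
The fourth Saturday is 2 + 21 = 23.

23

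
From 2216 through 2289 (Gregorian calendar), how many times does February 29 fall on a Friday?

Leap years in 2216–2289: 19 of them.
Feb 29 weekday advances by 5 (mod 7) from one leap year to the next four years later (or differs when a century non-leap intervenes).
Leap-day weekdays: 2216:Thu 2220:Tue 2224:Sun 2228:Fri✓ 2232:Wed 2236:Mon 2240:Sat 2244:Thu 2248:Tue 2252:Sun 2256:Fri✓ 2260:Wed 2264:Mon 2268:Sat 2272:Thu 2276:Tue 2280:Sun 2284:Fri✓ 2288:Wed
Friday: 2228, 2256, 2284 → 3.

3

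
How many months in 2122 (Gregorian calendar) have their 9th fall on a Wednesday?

Check the 9th of each month of 2122: Jan 9: Fri, Feb 9: Mon, Mar 9: Mon, Apr 9: Thu, May 9: Sat, Jun 9: Tue, Jul 9: Thu, Aug 9: Sun, Sep 9: Wed, Oct 9: Fri, Nov 9: Mon, Dec 9: Wed.
Wednesday occurs in September, December — 2 months.

2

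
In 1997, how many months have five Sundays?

A month of length L has five Sundays iff its first Sunday is on day ≤ L−28 (so day 1–3 in a 31-day month, 1–2 in a 30-day month, day 1 in a leap February).
Checking each month of 1997: Jan starts Wed (31d); Feb starts Sat (28d); Mar starts Sat (31d) ✓; Apr starts Tue (30d); May starts Thu (31d); Jun starts Sun (30d) ✓; Jul starts Tue (31d); Aug starts Fri (31d) ✓; Sep starts Mon (30d); Oct starts Wed (31d); Nov starts Sat (30d) ✓; Dec starts Mon (31d).
Five-Sunday months: March, June, August, November → 4.

4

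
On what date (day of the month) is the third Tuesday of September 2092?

September 1, 2092 is a Monday, so the first Tuesday is the 2nd.
The third Tuesday is 2 + 14 = 16.

16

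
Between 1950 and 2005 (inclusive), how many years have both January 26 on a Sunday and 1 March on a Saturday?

Check each year's weekday for January 26 and 1 March:
  1950: Thu/Wed  1951: Fri/Thu  1952: Sat/Sat  1953: Mon/Sun  1954: Tue/Mon  1955: Wed/Tue  1956: Thu/Thu  1957: Sat/Fri  1958: Sun/Sat ✓  1959: Mon/Sun  1960: Tue/Tue  1961: Thu/Wed  1962: Fri/Thu  1963: Sat/Fri  …(28 more)…  1992: Sun/Sun  1993: Tue/Mon  1994: Wed/Tue  1995: Thu/Wed  1996: Fri/Fri  1997: Sun/Sat ✓  1998: Mon/Sun  1999: Tue/Mon  2000: Wed/Wed  2001: Fri/Thu  2002: Sat/Fri  2003: Sun/Sat ✓  2004: Mon/Mon  2005: Wed/Tue
Both conditions hold in: 1958, 1969, 1975, 1986, 1997, 2003 — 6.

6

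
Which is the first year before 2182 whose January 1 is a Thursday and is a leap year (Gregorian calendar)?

2156

Jan 1 advances by 2 weekdays after a leap year and by 1 after a common year.
2182: Jan 1 is Tuesday.
2181: Monday
2180: Saturday (leap)
2179: Friday
2178: Thursday
2177: Wednesday
2176: Monday (leap)
2175: Sunday
2174: Saturday
2173: Friday
2172: Wednesday (leap)
2171: Tuesday
2170: Monday
2169: Sunday
2168: Friday (leap)
2167: Thursday
2166: Wednesday
2165: Tuesday
2164: Sunday (leap)
2163: Saturday
2162: Friday
2161: Thursday
2160: Tuesday (leap)
2159: Monday
2158: Sunday
2157: Saturday
2156: Thursday (leap)
2156 begins on a Thursday and is a leap year.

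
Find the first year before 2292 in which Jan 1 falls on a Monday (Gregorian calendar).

Jan 1 advances by 2 weekdays after a leap year and by 1 after a common year.
2292: Jan 1 is Friday (leap).
2291: Thursday
2290: Wednesday
2289: Tuesday
2288: Sunday (leap)
2287: Saturday
2286: Friday
2285: Thursday
2284: Tuesday (leap)
2283: Monday
2283 begins on a Monday

2283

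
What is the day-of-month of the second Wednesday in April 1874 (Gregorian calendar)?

April 1, 1874 is a Wednesday, so the first Wednesday is the 1st.
The second Wednesday is 1 + 7 = 8.

8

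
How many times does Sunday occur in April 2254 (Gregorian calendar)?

April 2254 has 30 days and begins on Saturday.
The first Sunday is April 2.
Sundays fall on 2, 9, 16, 23, 30 — that's 5.

5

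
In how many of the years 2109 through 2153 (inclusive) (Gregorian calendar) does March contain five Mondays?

19

March has 31 days; it has five Mondays when Monday falls among the first (month-length − 28) days — i.e. when March 1 is one of Monday/Sunday/Saturday.
March 1 by year: 2109:Fri 2110:Sat✓ 2111:Sun✓ 2112:Tue 2113:Wed 2114:Thu 2115:Fri 2116:Sun✓ 2117:Mon✓ 2118:Tue 2119:Wed 2120:Fri 2121:Sat✓ 2122:Sun✓ 2123:Mon✓ …(15 more)… 2139:Sun✓ 2140:Tue 2141:Wed 2142:Thu 2143:Fri 2144:Sun✓ 2145:Mon✓ 2146:Tue 2147:Wed 2148:Fri 2149:Sat✓ 2150:Sun✓ 2151:Mon✓ 2152:Wed 2153:Thu
Years with five Mondays: 2110, 2111, 2116, 2117, 2121, 2122, 2123, 2127, 2128, 2132, 2133, 2134, 2138, 2139, 2144, 2145, 2149, 2150, 2151 → 19.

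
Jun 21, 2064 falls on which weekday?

Saturday

January 1, 2064 is a Tuesday.
June 21 is day 173 of the year, i.e. 172 days after Jan 1.
172 mod 7 = 4, so advance 4 weekdays from Tuesday: Saturday.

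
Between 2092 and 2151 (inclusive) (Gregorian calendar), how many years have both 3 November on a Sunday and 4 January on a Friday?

Check each year's weekday for 3 November and 4 January:
  2092: Mon/Fri  2093: Tue/Sun  2094: Wed/Mon  2095: Thu/Tue  2096: Sat/Wed  2097: Sun/Fri ✓  2098: Mon/Sat  2099: Tue/Sun  2100: Wed/Mon  2101: Thu/Tue  2102: Fri/Wed  2103: Sat/Thu  2104: Mon/Fri  2105: Tue/Sun  …(32 more)…  2138: Mon/Sat  2139: Tue/Sun  2140: Thu/Mon  2141: Fri/Wed  2142: Sat/Thu  2143: Sun/Fri ✓  2144: Tue/Sat  2145: Wed/Mon  2146: Thu/Tue  2147: Fri/Wed  2148: Sun/Thu  2149: Mon/Sat  2150: Tue/Sun  2151: Wed/Mon
Both conditions hold in: 2097, 2109, 2115, 2126, 2137, 2143 — 6.

6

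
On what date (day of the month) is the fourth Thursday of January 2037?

22

January 1, 2037 is a Thursday, so the first Thursday is the 1st.
The fourth Thursday is 1 + 21 = 22.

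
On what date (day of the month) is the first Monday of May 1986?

5

May 1, 1986 is a Thursday, so the first Monday is the 5th.
The first Monday is 5 + 0 = 5.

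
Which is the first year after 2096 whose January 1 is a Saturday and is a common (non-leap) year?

2101

Jan 1 advances by 2 weekdays after a leap year and by 1 after a common year.
2096: Jan 1 is Sunday (leap).
2097: Tuesday
2098: Wednesday
2099: Thursday
2100: Friday
2101: Saturday
2101 begins on a Saturday and is a common year.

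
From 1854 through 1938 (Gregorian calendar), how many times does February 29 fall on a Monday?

4

Leap years in 1854–1938: 20 of them.
Feb 29 weekday advances by 5 (mod 7) from one leap year to the next four years later (or differs when a century non-leap intervenes).
Leap-day weekdays: 1856:Fri 1860:Wed 1864:Mon✓ 1868:Sat 1872:Thu 1876:Tue 1880:Sun 1884:Fri 1888:Wed 1892:Mon✓ 1896:Sat 1904:Mon✓ 1908:Sat 1912:Thu 1916:Tue 1920:Sun 1924:Fri 1928:Wed 1932:Mon✓ 1936:Sat
Monday: 1864, 1892, 1904, 1932 → 4.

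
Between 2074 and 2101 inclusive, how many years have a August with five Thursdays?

11

August has 31 days; it has five Thursdays when Thursday falls among the first (month-length − 28) days — i.e. when August 1 is one of Thursday/Wednesday/Tuesday.
August 1 by year: 2074:Wed✓ 2075:Thu✓ 2076:Sat 2077:Sun 2078:Mon 2079:Tue✓ 2080:Thu✓ 2081:Fri 2082:Sat 2083:Sun 2084:Tue✓ 2085:Wed✓ 2086:Thu✓ 2087:Fri 2088:Sun 2089:Mon 2090:Tue✓ 2091:Wed✓ 2092:Fri 2093:Sat 2094:Sun 2095:Mon 2096:Wed✓ 2097:Thu✓ 2098:Fri 2099:Sat 2100:Sun 2101:Mon
Years with five Thursdays: 2074, 2075, 2079, 2080, 2084, 2085, 2086, 2090, 2091, 2096, 2097 → 11.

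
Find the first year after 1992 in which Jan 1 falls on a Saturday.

1994

Jan 1 advances by 2 weekdays after a leap year and by 1 after a common year.
1992: Jan 1 is Wednesday (leap).
1993: Friday
1994: Saturday
1994 begins on a Saturday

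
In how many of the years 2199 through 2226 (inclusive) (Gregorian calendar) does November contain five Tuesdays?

8

November has 30 days; it has five Tuesdays when Tuesday falls among the first (month-length − 28) days — i.e. when November 1 is one of Tuesday/Monday.
November 1 by year: 2199:Fri 2200:Sat 2201:Sun 2202:Mon✓ 2203:Tue✓ 2204:Thu 2205:Fri 2206:Sat 2207:Sun 2208:Tue✓ 2209:Wed 2210:Thu 2211:Fri 2212:Sun 2213:Mon✓ 2214:Tue✓ 2215:Wed 2216:Fri 2217:Sat 2218:Sun 2219:Mon✓ 2220:Wed 2221:Thu 2222:Fri 2223:Sat 2224:Mon✓ 2225:Tue✓ 2226:Wed
Years with five Tuesdays: 2202, 2203, 2208, 2213, 2214, 2219, 2224, 2225 → 8.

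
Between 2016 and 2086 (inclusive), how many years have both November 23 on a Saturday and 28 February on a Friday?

0

Check each year's weekday for November 23 and 28 February:
  2016: Wed/Sun  2017: Thu/Tue  2018: Fri/Wed  2019: Sat/Thu  2020: Mon/Fri  2021: Tue/Sun  2022: Wed/Mon  2023: Thu/Tue  2024: Sat/Wed  2025: Sun/Fri  2026: Mon/Sat  2027: Tue/Sun  2028: Thu/Mon  2029: Fri/Wed  …(43 more)…  2073: Thu/Tue  2074: Fri/Wed  2075: Sat/Thu  2076: Mon/Fri  2077: Tue/Sun  2078: Wed/Mon  2079: Thu/Tue  2080: Sat/Wed  2081: Sun/Fri  2082: Mon/Sat  2083: Tue/Sun  2084: Thu/Mon  2085: Fri/Wed  2086: Sat/Thu
Both conditions hold in: no year — 0.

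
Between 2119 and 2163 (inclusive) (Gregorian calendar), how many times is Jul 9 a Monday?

6

Track Jul 9's weekday year by year (advancing +1, or +2 across a Feb 29):
  2119: Sun  2120: Tue (+2)  2121: Wed (+1)  2122: Thu (+1)  2123: Fri (+1)
  2124: Sun (+2)  2125: Mon (+1) ✓  2126: Tue (+1)  2127: Wed (+1)  2128: Fri (+2)
  2129: Sat (+1)  2130: Sun (+1)  2131: Mon (+1) ✓  2132: Wed (+2)  … (17 more years) …
  2150: Thu (+1)  2151: Fri (+1)  2152: Sun (+2)  2153: Mon (+1) ✓  2154: Tue (+1)
  2155: Wed (+1)  2156: Fri (+2)  2157: Sat (+1)  2158: Sun (+1)  2159: Mon (+1) ✓
  2160: Wed (+2)  2161: Thu (+1)  2162: Fri (+1)  2163: Sat (+1)
Monday years: 2125, 2131, 2136, 2142, 2153, 2159 — 6 in total.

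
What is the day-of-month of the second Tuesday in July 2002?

9

July 1, 2002 is a Monday, so the first Tuesday is the 2nd.
The second Tuesday is 2 + 7 = 9.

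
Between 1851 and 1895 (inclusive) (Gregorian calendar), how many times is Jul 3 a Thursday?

7

Track Jul 3's weekday year by year (advancing +1, or +2 across a Feb 29):
  1851: Thu ✓  1852: Sat (+2)  1853: Sun (+1)  1854: Mon (+1)  1855: Tue (+1)
  1856: Thu (+2) ✓  1857: Fri (+1)  1858: Sat (+1)  1859: Sun (+1)  1860: Tue (+2)
  1861: Wed (+1)  1862: Thu (+1) ✓  1863: Fri (+1)  1864: Sun (+2)  … (17 more years) …
  1882: Mon (+1)  1883: Tue (+1)  1884: Thu (+2) ✓  1885: Fri (+1)  1886: Sat (+1)
  1887: Sun (+1)  1888: Tue (+2)  1889: Wed (+1)  1890: Thu (+1) ✓  1891: Fri (+1)
  1892: Sun (+2)  1893: Mon (+1)  1894: Tue (+1)  1895: Wed (+1)
Thursday years: 1851, 1856, 1862, 1873, 1879, 1884, 1890 — 7 in total.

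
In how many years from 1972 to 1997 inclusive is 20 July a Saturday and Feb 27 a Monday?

0

Check each year's weekday for 20 July and Feb 27:
  1972: Thu/Sun  1973: Fri/Tue  1974: Sat/Wed  1975: Sun/Thu  1976: Tue/Fri  1977: Wed/Sun  1978: Thu/Mon  1979: Fri/Tue  1980: Sun/Wed  1981: Mon/Fri  1982: Tue/Sat  1983: Wed/Sun  1984: Fri/Mon  1985: Sat/Wed  1986: Sun/Thu  1987: Mon/Fri  1988: Wed/Sat  1989: Thu/Mon  1990: Fri/Tue  1991: Sat/Wed  1992: Mon/Thu  1993: Tue/Sat  1994: Wed/Sun  1995: Thu/Mon  1996: Sat/Tue  1997: Sun/Thu
Both conditions hold in: no year — 0.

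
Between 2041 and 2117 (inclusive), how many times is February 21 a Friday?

Track February 21's weekday year by year (advancing +1, or +2 across a Feb 29):
  2041: Thu  2042: Fri (+1) ✓  2043: Sat (+1)  2044: Sun (+1)  2045: Tue (+2)
  2046: Wed (+1)  2047: Thu (+1)  2048: Fri (+1) ✓  2049: Sun (+2)  2050: Mon (+1)
  2051: Tue (+1)  2052: Wed (+1)  2053: Fri (+2) ✓  2054: Sat (+1)  … (49 more years) …
  2104: Thu (+1)  2105: Sat (+2)  2106: Sun (+1)  2107: Mon (+1)  2108: Tue (+1)
  2109: Thu (+2)  2110: Fri (+1) ✓  2111: Sat (+1)  2112: Sun (+1)  2113: Tue (+2)
  2114: Wed (+1)  2115: Thu (+1)  2116: Fri (+1) ✓  2117: Sun (+2)
Friday years: 2042, 2048, 2053, 2059, 2070, 2076, 2081, 2087, 2098, 2110, 2116 — 11 in total.

11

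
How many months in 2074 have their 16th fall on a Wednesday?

Check the 16th of each month of 2074: Jan 16: Tue, Feb 16: Fri, Mar 16: Fri, Apr 16: Mon, May 16: Wed, Jun 16: Sat, Jul 16: Mon, Aug 16: Thu, Sep 16: Sun, Oct 16: Tue, Nov 16: Fri, Dec 16: Sun.
Wednesday occurs in May — 1 month.

1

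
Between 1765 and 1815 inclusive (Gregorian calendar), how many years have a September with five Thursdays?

September has 30 days; it has five Thursdays when Thursday falls among the first (month-length − 28) days — i.e. when September 1 is one of Thursday/Wednesday.
September 1 by year: 1765:Sun 1766:Mon 1767:Tue 1768:Thu✓ 1769:Fri 1770:Sat 1771:Sun 1772:Tue 1773:Wed✓ 1774:Thu✓ 1775:Fri 1776:Sun 1777:Mon 1778:Tue 1779:Wed✓ …(21 more)… 1801:Tue 1802:Wed✓ 1803:Thu✓ 1804:Sat 1805:Sun 1806:Mon 1807:Tue 1808:Thu✓ 1809:Fri 1810:Sat 1811:Sun 1812:Tue 1813:Wed✓ 1814:Thu✓ 1815:Fri
Years with five Thursdays: 1768, 1773, 1774, 1779, 1784, 1785, 1790, 1791, 1796, 1802, 1803, 1808, 1813, 1814 → 14.

14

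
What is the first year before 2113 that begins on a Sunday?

Jan 1 advances by 2 weekdays after a leap year and by 1 after a common year.
2113: Jan 1 is Sunday.
2112: Friday (leap)
2111: Thursday
2110: Wednesday
2109: Tuesday
2108: Sunday (leap)
2108 begins on a Sunday

2108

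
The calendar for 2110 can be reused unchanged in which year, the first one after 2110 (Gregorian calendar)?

2121

Two years share a calendar iff Jan 1 falls on the same weekday and both are leap or both are common. 2110: Jan 1 is Wednesday, common year.
2111: Jan 1 Thursday, common
2112: Jan 1 Friday, leap
2113: Jan 1 Sunday, common
2114: Jan 1 Monday, common
2115: Jan 1 Tuesday, common
2116: Jan 1 Wednesday, leap
2117: Jan 1 Friday, common
2118: Jan 1 Saturday, common
2119: Jan 1 Sunday, common
2120: Jan 1 Monday, leap
2121: Jan 1 Wednesday, common
2121 matches on both conditions.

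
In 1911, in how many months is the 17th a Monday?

2

Check the 17th of each month of 1911: Jan 17: Tue, Feb 17: Fri, Mar 17: Fri, Apr 17: Mon, May 17: Wed, Jun 17: Sat, Jul 17: Mon, Aug 17: Thu, Sep 17: Sun, Oct 17: Tue, Nov 17: Fri, Dec 17: Sun.
Monday occurs in April, July — 2 months.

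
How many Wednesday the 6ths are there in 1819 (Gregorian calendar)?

2

Check the 6th of each month of 1819: Jan 6: Wed, Feb 6: Sat, Mar 6: Sat, Apr 6: Tue, May 6: Thu, Jun 6: Sun, Jul 6: Tue, Aug 6: Fri, Sep 6: Mon, Oct 6: Wed, Nov 6: Sat, Dec 6: Mon.
Wednesday occurs in January, October — 2 months.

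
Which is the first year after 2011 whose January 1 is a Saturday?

Jan 1 advances by 2 weekdays after a leap year and by 1 after a common year.
2011: Jan 1 is Saturday.
2012: Sunday (leap)
2013: Tuesday
2014: Wednesday
2015: Thursday
2016: Friday (leap)
2017: Sunday
2018: Monday
2019: Tuesday
2020: Wednesday (leap)
2021: Friday
2022: Saturday
2022 begins on a Saturday

2022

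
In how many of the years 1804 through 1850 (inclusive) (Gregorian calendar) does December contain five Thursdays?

December has 31 days; it has five Thursdays when Thursday falls among the first (month-length − 28) days — i.e. when December 1 is one of Thursday/Wednesday/Tuesday.
December 1 by year: 1804:Sat 1805:Sun 1806:Mon 1807:Tue✓ 1808:Thu✓ 1809:Fri 1810:Sat 1811:Sun 1812:Tue✓ 1813:Wed✓ 1814:Thu✓ 1815:Fri 1816:Sun 1817:Mon 1818:Tue✓ …(17 more)… 1836:Thu✓ 1837:Fri 1838:Sat 1839:Sun 1840:Tue✓ 1841:Wed✓ 1842:Thu✓ 1843:Fri 1844:Sun 1845:Mon 1846:Tue✓ 1847:Wed✓ 1848:Fri 1849:Sat 1850:Sun
Years with five Thursdays: 1807, 1808, 1812, 1813, 1814, 1818, 1819, 1824, 1825, 1829, 1830, 1831, 1835, 1836, 1840, 1841, 1842, 1846, 1847 → 19.

19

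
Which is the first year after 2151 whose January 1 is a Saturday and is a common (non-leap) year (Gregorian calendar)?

2157

Jan 1 advances by 2 weekdays after a leap year and by 1 after a common year.
2151: Jan 1 is Friday.
2152: Saturday (leap)
2153: Monday
2154: Tuesday
2155: Wednesday
2156: Thursday (leap)
2157: Saturday
2157 begins on a Saturday and is a common year.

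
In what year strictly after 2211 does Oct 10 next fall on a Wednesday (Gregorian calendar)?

From one year to the next, a fixed date's weekday advances by 1, or by 2 when a Feb 29 lies between the two dates.
2211: October 10 is Thursday.
2212: Saturday (+2)
2213: Sunday (+1)
2214: Monday (+1)
2215: Tuesday (+1)
2216: Thursday (+2)
2217: Friday (+1)
2218: Saturday (+1)
2219: Sunday (+1)
2220: Tuesday (+2)
2221: Wednesday (+1)
Oct 10 falls on a Wednesday in 2221.

2221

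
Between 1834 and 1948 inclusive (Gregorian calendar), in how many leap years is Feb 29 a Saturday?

Leap years in 1834–1948: 28 of them.
Feb 29 weekday advances by 5 (mod 7) from one leap year to the next four years later (or differs when a century non-leap intervenes).
Leap-day weekdays: 1836:Mon 1840:Sat✓ 1844:Thu 1848:Tue 1852:Sun 1856:Fri 1860:Wed 1864:Mon 1868:Sat✓ 1872:Thu 1876:Tue 1880:Sun 1884:Fri 1888:Wed 1892:Mon 1896:Sat✓ 1904:Mon 1908:Sat✓ 1912:Thu 1916:Tue 1920:Sun 1924:Fri 1928:Wed 1932:Mon 1936:Sat✓ 1940:Thu 1944:Tue 1948:Sun
Saturday: 1840, 1868, 1896, 1908, 1936 → 5.

5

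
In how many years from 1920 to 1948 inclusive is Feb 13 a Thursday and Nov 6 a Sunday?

0

Check each year's weekday for Feb 13 and Nov 6:
  1920: Fri/Sat  1921: Sun/Sun  1922: Mon/Mon  1923: Tue/Tue  1924: Wed/Thu  1925: Fri/Fri  1926: Sat/Sat  1927: Sun/Sun  1928: Mon/Tue  1929: Wed/Wed  1930: Thu/Thu  1931: Fri/Fri  1932: Sat/Sun  1933: Mon/Mon  1934: Tue/Tue  1935: Wed/Wed  1936: Thu/Fri  1937: Sat/Sat  1938: Sun/Sun  1939: Mon/Mon  1940: Tue/Wed  1941: Thu/Thu  1942: Fri/Fri  1943: Sat/Sat  1944: Sun/Mon  1945: Tue/Tue  1946: Wed/Wed  1947: Thu/Thu  1948: Fri/Sat
Both conditions hold in: no year — 0.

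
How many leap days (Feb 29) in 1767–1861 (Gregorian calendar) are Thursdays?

3

Leap years in 1767–1861: 23 of them.
Feb 29 weekday advances by 5 (mod 7) from one leap year to the next four years later (or differs when a century non-leap intervenes).
Leap-day weekdays: 1768:Mon 1772:Sat 1776:Thu✓ 1780:Tue 1784:Sun 1788:Fri 1792:Wed 1796:Mon 1804:Wed 1808:Mon 1812:Sat 1816:Thu✓ 1820:Tue 1824:Sun 1828:Fri 1832:Wed 1836:Mon 1840:Sat 1844:Thu✓ 1848:Tue 1852:Sun 1856:Fri 1860:Wed
Thursday: 1776, 1816, 1844 → 3.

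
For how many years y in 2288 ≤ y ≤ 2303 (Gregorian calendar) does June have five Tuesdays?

June has 30 days; it has five Tuesdays when Tuesday falls among the first (month-length − 28) days — i.e. when June 1 is one of Tuesday/Monday.
June 1 by year: 2288:Fri 2289:Sat 2290:Sun 2291:Mon✓ 2292:Wed 2293:Thu 2294:Fri 2295:Sat 2296:Mon✓ 2297:Tue✓ 2298:Wed 2299:Thu 2300:Fri 2301:Sat 2302:Sun 2303:Mon✓
Years with five Tuesdays: 2291, 2296, 2297, 2303 → 4.

4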